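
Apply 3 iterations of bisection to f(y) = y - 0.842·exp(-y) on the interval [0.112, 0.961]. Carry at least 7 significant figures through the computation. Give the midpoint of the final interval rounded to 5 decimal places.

0.48344

f(0.112000) = -0.640785, f(0.961000) = 0.638926 (opposite signs)
step 1: m = 0.536500, f(m) = 0.044106 > 0 → root in [0.112000, 0.536500]
step 2: m = 0.324250, f(m) = -0.284574 < 0 → root in [0.324250, 0.536500]
step 3: m = 0.430375, f(m) = -0.117148 < 0 → root in [0.430375, 0.536500]
Midpoint of [0.430375, 0.536500] = 0.483437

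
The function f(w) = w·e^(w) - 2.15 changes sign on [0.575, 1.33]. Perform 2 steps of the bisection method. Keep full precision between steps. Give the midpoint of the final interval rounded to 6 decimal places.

f(0.575000) = -1.128150, f(1.330000) = 2.878788 (opposite signs)
step 1: m = 0.952500, f(m) = 0.319053 > 0 → root in [0.575000, 0.952500]
step 2: m = 0.763750, f(m) = -0.510756 < 0 → root in [0.763750, 0.952500]
Midpoint of [0.763750, 0.952500] = 0.858125

0.858125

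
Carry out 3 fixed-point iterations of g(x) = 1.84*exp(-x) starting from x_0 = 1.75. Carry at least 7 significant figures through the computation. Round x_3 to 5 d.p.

x_1 = g(1.750000) = 0.319744
x_2 = g(0.319744) = 1.336456
x_3 = g(1.336456) = 0.483506

0.48351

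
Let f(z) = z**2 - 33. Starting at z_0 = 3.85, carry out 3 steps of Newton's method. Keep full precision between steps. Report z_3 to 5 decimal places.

5.74459

f'(z) = 2z
z_0 = 3.850000: f = -18.177500, f' = 7.700000 → z_1 = 3.850000 - (-18.177500)/(7.700000) = 6.210714
z_1 = 6.210714: f = 5.572972, f' = 12.421429 → z_2 = 6.210714 - (5.572972)/(12.421429) = 5.762056
z_2 = 5.762056: f = 0.201294, f' = 11.524113 → z_3 = 5.762056 - (0.201294)/(11.524113) = 5.744589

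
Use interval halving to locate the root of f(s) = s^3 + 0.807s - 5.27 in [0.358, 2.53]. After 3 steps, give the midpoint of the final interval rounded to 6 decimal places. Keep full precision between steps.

1.579750

f(0.358000) = -4.935211, f(2.530000) = 12.965987 (opposite signs)
step 1: m = 1.444000, f(m) = -1.093756 < 0 → root in [1.444000, 2.530000]
step 2: m = 1.987000, f(m) = 4.178521 > 0 → root in [1.444000, 1.987000]
step 3: m = 1.715500, f(m) = 1.163022 > 0 → root in [1.444000, 1.715500]
Midpoint of [1.444000, 1.715500] = 1.579750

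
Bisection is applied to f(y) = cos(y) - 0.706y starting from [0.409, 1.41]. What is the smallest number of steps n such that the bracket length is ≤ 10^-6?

20

Initial width b − a = 1.41 − 0.409 = 1.001000.
After n steps the width is (b−a)/2^n; need (b−a)/2^n ≤ 10^-6.
So n ≥ log₂(1.001000/10^-6) = log₂(1001000.0000) ≈ 19.9330.
Hence n = 20.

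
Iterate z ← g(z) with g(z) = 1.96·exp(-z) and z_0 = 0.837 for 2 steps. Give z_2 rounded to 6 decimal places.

0.838827

z_1 = g(0.837000) = 0.848695
z_2 = g(0.848695) = 0.838827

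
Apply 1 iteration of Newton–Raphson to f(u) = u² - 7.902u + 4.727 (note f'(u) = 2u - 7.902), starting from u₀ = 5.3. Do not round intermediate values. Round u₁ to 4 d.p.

u_0 = 5.300000: f = -9.063600, f' = 2.698000 → u_1 = 5.300000 - (-9.063600)/(2.698000) = 8.659377

8.6594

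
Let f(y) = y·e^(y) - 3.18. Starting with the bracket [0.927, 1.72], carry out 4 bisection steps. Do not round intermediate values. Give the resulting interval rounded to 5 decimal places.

f(0.927000) = -0.837548, f(1.720000) = 6.425389 (opposite signs)
step 1: m = 1.323500, f(m) = 1.791789 > 0 → root in [0.927000, 1.323500]
step 2: m = 1.125250, f(m) = 0.286881 > 0 → root in [0.927000, 1.125250]
step 3: m = 1.026125, f(m) = -0.316872 < 0 → root in [1.026125, 1.125250]
step 4: m = 1.075687, f(m) = -0.026076 < 0 → root in [1.075687, 1.125250]

[1.07569, 1.12525]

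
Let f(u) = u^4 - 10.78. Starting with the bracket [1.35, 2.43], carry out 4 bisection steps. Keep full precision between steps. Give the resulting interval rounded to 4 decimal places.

f(1.350000) = -7.458494, f(2.430000) = 24.087844 (opposite signs)
step 1: m = 1.890000, f(m) = 1.979898 > 0 → root in [1.350000, 1.890000]
step 2: m = 1.620000, f(m) = -3.892525 < 0 → root in [1.620000, 1.890000]
step 3: m = 1.755000, f(m) = -1.293446 < 0 → root in [1.755000, 1.890000]
step 4: m = 1.822500, f(m) = 0.252404 > 0 → root in [1.755000, 1.822500]

[1.7550, 1.8225]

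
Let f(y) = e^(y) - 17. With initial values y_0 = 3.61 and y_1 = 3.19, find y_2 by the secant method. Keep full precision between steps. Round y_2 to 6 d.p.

2.948540

Secant update: y_(k+1) = y_k − f(y_k)·(y_k − y_(k-1))/(f(y_k) − f(y_(k-1))).
f(y_0) = 19.966053, f(y_1) = 7.288427
y_2 = 3.190000 - (7.288427)·(3.190000 - 3.610000)/(7.288427 - (19.966053)) = 2.948540; f(y_2) = 2.078079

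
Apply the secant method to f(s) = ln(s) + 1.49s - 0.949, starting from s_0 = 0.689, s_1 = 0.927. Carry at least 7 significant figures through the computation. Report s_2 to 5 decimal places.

f(s_0) = -0.294904, f(s_1) = 0.356428
s_2 = 0.927000 - (0.356428)·(0.927000 - 0.689000)/(0.356428 - (-0.294904)) = 0.796759; f(s_2) = 0.010969

0.79676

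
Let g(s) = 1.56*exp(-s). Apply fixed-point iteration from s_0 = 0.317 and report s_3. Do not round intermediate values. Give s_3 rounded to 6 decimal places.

0.945413

s_1 = g(0.317000) = 1.136196
s_2 = g(1.136196) = 0.500819
s_3 = g(0.500819) = 0.945413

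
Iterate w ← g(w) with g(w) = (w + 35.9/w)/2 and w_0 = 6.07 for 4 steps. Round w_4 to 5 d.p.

w_1 = g(6.070000) = 5.992166
w_2 = g(5.992166) = 5.991661
w_3 = g(5.991661) = 5.991661
w_4 = g(5.991661) = 5.991661

5.99166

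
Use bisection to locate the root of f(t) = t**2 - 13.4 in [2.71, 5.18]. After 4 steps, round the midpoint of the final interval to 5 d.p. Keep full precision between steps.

3.71344

f(2.710000) = -6.055900, f(5.180000) = 13.432400 (opposite signs)
step 1: m = 3.945000, f(m) = 2.163025 > 0 → root in [2.710000, 3.945000]
step 2: m = 3.327500, f(m) = -2.327744 < 0 → root in [3.327500, 3.945000]
step 3: m = 3.636250, f(m) = -0.177686 < 0 → root in [3.636250, 3.945000]
step 4: m = 3.790625, f(m) = 0.968838 > 0 → root in [3.636250, 3.790625]
Midpoint of [3.636250, 3.790625] = 3.713437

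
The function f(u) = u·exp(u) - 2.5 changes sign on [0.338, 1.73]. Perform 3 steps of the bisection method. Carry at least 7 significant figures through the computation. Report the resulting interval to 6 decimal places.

f(0.338000) = -2.026077, f(1.730000) = 7.258331 (opposite signs)
step 1: m = 1.034000, f(m) = 0.407910 > 0 → root in [0.338000, 1.034000]
step 2: m = 0.686000, f(m) = -1.137771 < 0 → root in [0.686000, 1.034000]
step 3: m = 0.860000, f(m) = -0.467682 < 0 → root in [0.860000, 1.034000]

[0.860000, 1.034000]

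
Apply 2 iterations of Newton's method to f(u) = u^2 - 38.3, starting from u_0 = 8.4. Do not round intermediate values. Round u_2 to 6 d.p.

f'(u) = 2u
u_0 = 8.400000: f = 32.260000, f' = 16.800000 → u_1 = 8.400000 - (32.260000)/(16.800000) = 6.479762
u_1 = 6.479762: f = 3.687314, f' = 12.959524 → u_2 = 6.479762 - (3.687314)/(12.959524) = 6.195236

6.195236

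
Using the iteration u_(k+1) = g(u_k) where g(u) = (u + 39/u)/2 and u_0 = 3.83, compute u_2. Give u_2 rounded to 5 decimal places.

u_1 = g(3.830000) = 7.006384
u_2 = g(7.006384) = 6.286368

6.28637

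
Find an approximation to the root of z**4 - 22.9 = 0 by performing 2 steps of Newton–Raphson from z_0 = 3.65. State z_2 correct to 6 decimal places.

f'(z) = 4z**3
z_0 = 3.650000: f = 154.589006, f' = 194.508500 → z_1 = 3.650000 - (154.589006)/(194.508500) = 2.855233
z_1 = 2.855233: f = 43.560867, f' = 93.107463 → z_2 = 2.855233 - (43.560867)/(93.107463) = 2.387377

2.387377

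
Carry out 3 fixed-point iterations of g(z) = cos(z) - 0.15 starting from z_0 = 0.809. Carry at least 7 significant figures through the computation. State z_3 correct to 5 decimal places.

0.60993

z_1 = g(0.809000) = 0.540222
z_2 = g(0.540222) = 0.707594
z_3 = g(0.707594) = 0.609928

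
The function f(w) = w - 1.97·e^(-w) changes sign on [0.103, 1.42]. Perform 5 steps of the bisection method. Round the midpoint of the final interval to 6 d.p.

0.864391

f(0.103000) = -1.674190, f(1.420000) = 0.943823 (opposite signs)
step 1: m = 0.761500, f(m) = -0.158422 < 0 → root in [0.761500, 1.420000]
step 2: m = 1.090750, f(m) = 0.428900 > 0 → root in [0.761500, 1.090750]
step 3: m = 0.926125, f(m) = 0.145836 > 0 → root in [0.761500, 0.926125]
step 4: m = 0.843812, f(m) = -0.003421 < 0 → root in [0.843812, 0.926125]
step 5: m = 0.884969, f(m) = 0.071896 > 0 → root in [0.843812, 0.884969]
Midpoint of [0.843812, 0.884969] = 0.864391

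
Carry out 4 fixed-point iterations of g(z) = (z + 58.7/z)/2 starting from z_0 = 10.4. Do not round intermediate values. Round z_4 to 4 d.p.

z_1 = g(10.400000) = 8.022115
z_2 = g(8.022115) = 7.669694
z_3 = g(7.669694) = 7.661597
z_4 = g(7.661597) = 7.661593

7.6616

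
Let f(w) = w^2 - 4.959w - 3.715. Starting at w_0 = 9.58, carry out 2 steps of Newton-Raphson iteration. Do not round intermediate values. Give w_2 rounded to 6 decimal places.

5.763659

f'(w) = 2w - 4.959
w_0 = 9.580000: f = 40.554180, f' = 14.201000 → w_1 = 9.580000 - (40.554180)/(14.201000) = 6.724273
w_1 = 6.724273: f = 8.155177, f' = 8.489546 → w_2 = 6.724273 - (8.155177)/(8.489546) = 5.763659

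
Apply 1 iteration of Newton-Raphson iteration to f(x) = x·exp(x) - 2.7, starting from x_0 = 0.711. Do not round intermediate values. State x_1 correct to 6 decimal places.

1.070505

f'(x) = (x + 1)·exp(x)
x_0 = 0.711000: f = -1.252385, f' = 3.483641 → x_1 = 0.711000 - (-1.252385)/(3.483641) = 1.070505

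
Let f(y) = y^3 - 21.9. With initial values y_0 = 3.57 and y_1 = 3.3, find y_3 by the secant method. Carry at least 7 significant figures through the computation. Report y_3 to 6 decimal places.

f(y_0) = 23.599293, f(y_1) = 14.037000
y_2 = 3.300000 - (14.037000)·(3.300000 - 3.570000)/(14.037000 - (23.599293)) = 2.903653; f(y_2) = 2.581271
y_3 = 2.903653 - (2.581271)·(2.903653 - 3.300000)/(2.581271 - (14.037000)) = 2.814345; f(y_3) = 0.391133

2.814345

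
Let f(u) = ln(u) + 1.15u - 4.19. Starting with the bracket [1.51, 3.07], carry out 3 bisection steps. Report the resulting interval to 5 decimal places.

f(1.510000) = -2.041390, f(3.070000) = 0.462178 (opposite signs)
step 1: m = 2.290000, f(m) = -0.727948 < 0 → root in [2.290000, 3.070000]
step 2: m = 2.680000, f(m) = -0.122183 < 0 → root in [2.680000, 3.070000]
step 3: m = 2.875000, f(m) = 0.172303 > 0 → root in [2.680000, 2.875000]

[2.68000, 2.87500]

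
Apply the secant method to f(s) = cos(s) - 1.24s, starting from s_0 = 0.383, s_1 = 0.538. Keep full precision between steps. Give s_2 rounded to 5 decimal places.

f(s_0) = 0.452628, f(s_1) = 0.191615
s_2 = 0.538000 - (0.191615)·(0.538000 - 0.383000)/(0.191615 - (0.452628)) = 0.651789; f(s_2) = -0.013219

0.65179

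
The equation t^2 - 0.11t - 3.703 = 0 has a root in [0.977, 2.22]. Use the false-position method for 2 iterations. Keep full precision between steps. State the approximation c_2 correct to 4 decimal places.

f(0.977000) = -2.855941, f(2.220000) = 0.981200
step 1: c = 1.902151, f(c) = -0.294058 < 0 → new bracket [1.902151, 2.220000]
step 2: c = 1.975443, f(c) = -0.017924 < 0 → new bracket [1.975443, 2.220000]

1.9754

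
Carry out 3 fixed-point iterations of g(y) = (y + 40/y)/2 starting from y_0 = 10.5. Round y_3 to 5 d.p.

y_1 = g(10.500000) = 7.154762
y_2 = g(7.154762) = 6.372722
y_3 = g(6.372722) = 6.324737

6.32474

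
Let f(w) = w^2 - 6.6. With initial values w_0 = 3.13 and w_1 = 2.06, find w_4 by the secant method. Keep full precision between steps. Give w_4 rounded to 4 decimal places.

2.5690

f(w_0) = 3.196900, f(w_1) = -2.356400
w_2 = 2.060000 - (-2.356400)·(2.060000 - 3.130000)/(-2.356400 - (3.196900)) = 2.514027; f(w_2) = -0.279668
w_3 = 2.514027 - (-0.279668)·(2.514027 - 2.060000)/(-0.279668 - (-2.356400)) = 2.575170; f(w_3) = 0.031499
w_4 = 2.575170 - (0.031499)·(2.575170 - 2.514027)/(0.031499 - (-0.279668)) = 2.568980; f(w_4) = -0.000340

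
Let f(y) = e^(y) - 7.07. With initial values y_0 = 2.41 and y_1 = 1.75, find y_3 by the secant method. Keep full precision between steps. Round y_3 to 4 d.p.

f(y_0) = 4.063961, f(y_1) = -1.315397
y_2 = 1.750000 - (-1.315397)·(1.750000 - 2.410000)/(-1.315397 - (4.063961)) = 1.911388; f(y_2) = -0.307534
y_3 = 1.911388 - (-0.307534)·(1.911388 - 1.750000)/(-0.307534 - (-1.315397)) = 1.960633; f(y_3) = 0.033819

1.9606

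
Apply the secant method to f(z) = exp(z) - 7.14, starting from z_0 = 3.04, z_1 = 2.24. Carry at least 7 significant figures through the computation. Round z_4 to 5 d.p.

f(z_0) = 13.765243, f(z_1) = 2.253331
z_2 = 2.240000 - (2.253331)·(2.240000 - 3.040000)/(2.253331 - (13.765243)) = 2.083409; f(z_2) = 0.891800
z_3 = 2.083409 - (0.891800)·(2.083409 - 2.240000)/(0.891800 - (2.253331)) = 1.980842; f(z_3) = 0.108842
z_4 = 1.980842 - (0.108842)·(1.980842 - 2.083409)/(0.108842 - (0.891800)) = 1.966584; f(z_4) = 0.006220

1.96658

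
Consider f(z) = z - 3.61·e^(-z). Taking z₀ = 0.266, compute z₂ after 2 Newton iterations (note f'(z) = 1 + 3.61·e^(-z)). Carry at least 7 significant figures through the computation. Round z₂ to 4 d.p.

1.1339

z_0 = 0.266000: f = -2.500845, f' = 3.766845 → z_1 = 0.266000 - (-2.500845)/(3.766845) = 0.929910
z_1 = 0.929910: f = -0.494558, f' = 2.424467 → z_2 = 0.929910 - (-0.494558)/(2.424467) = 1.133896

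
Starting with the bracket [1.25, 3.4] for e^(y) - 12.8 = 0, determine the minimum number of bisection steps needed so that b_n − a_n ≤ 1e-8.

28

Initial width b − a = 3.4 − 1.25 = 2.150000.
After n steps the width is (b−a)/2^n; need (b−a)/2^n ≤ 1e-8.
So n ≥ log₂(2.150000/1e-8) = log₂(215000000.0000) ≈ 27.6798.
Hence n = 28.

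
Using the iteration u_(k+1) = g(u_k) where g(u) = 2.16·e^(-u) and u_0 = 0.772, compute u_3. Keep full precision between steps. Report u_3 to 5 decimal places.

0.97432

u_1 = g(0.772000) = 0.998110
u_2 = g(0.998110) = 0.796123
u_3 = g(0.796123) = 0.974321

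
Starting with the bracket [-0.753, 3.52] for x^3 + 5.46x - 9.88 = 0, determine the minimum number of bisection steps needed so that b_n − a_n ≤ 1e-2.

9

Initial width b − a = 3.52 − -0.753 = 4.273000.
After n steps the width is (b−a)/2^n; need (b−a)/2^n ≤ 1e-2.
So n ≥ log₂(4.273000/1e-2) = log₂(427.3000) ≈ 8.7391.
Hence n = 9.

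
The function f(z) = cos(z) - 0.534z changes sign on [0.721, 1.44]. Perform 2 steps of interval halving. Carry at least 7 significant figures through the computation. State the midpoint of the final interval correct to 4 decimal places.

0.9906

f(0.721000) = 0.366132, f(1.440000) = -0.638536 (opposite signs)
step 1: m = 1.080500, f(m) = -0.106100 < 0 → root in [0.721000, 1.080500]
step 2: m = 0.900750, f(m) = 0.140022 > 0 → root in [0.900750, 1.080500]
Midpoint of [0.900750, 1.080500] = 0.990625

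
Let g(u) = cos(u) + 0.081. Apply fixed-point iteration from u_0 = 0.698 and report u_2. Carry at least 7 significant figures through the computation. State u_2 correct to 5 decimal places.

u_1 = g(0.698000) = 0.847129
u_2 = g(0.847129) = 0.743137

0.74314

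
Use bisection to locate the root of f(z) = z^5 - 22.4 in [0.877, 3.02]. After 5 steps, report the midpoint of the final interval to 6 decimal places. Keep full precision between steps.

f(0.877000) = -21.881202, f(3.020000) = 228.808722 (opposite signs)
step 1: m = 1.948500, f(m) = 5.686786 > 0 → root in [0.877000, 1.948500]
step 2: m = 1.412750, f(m) = -16.772356 < 0 → root in [1.412750, 1.948500]
step 3: m = 1.680625, f(m) = -8.992306 < 0 → root in [1.680625, 1.948500]
step 4: m = 1.814563, f(m) = -2.727495 < 0 → root in [1.814563, 1.948500]
step 5: m = 1.881531, f(m) = 1.180726 > 0 → root in [1.814563, 1.881531]
Midpoint of [1.814563, 1.881531] = 1.848047

1.848047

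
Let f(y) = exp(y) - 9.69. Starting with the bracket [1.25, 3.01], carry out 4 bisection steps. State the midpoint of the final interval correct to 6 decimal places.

2.295000

f(1.250000) = -6.199657, f(3.010000) = 10.597400 (opposite signs)
step 1: m = 2.130000, f(m) = -1.275133 < 0 → root in [2.130000, 3.010000]
step 2: m = 2.570000, f(m) = 3.375824 > 0 → root in [2.130000, 2.570000]
step 3: m = 2.350000, f(m) = 0.795570 > 0 → root in [2.130000, 2.350000]
step 4: m = 2.240000, f(m) = -0.296669 < 0 → root in [2.240000, 2.350000]
Midpoint of [2.240000, 2.350000] = 2.295000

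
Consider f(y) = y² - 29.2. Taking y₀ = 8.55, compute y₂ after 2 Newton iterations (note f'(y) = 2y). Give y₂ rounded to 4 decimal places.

y_0 = 8.550000: f = 43.902500, f' = 17.100000 → y_1 = 8.550000 - (43.902500)/(17.100000) = 5.982602
y_1 = 5.982602: f = 6.591531, f' = 11.965205 → y_2 = 5.982602 - (6.591531)/(11.965205) = 5.431711

5.4317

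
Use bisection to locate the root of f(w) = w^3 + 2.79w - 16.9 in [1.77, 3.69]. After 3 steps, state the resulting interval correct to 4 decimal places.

f(1.770000) = -6.416467, f(3.690000) = 43.638509 (opposite signs)
step 1: m = 2.730000, f(m) = 11.063117 > 0 → root in [1.770000, 2.730000]
step 2: m = 2.250000, f(m) = 0.768125 > 0 → root in [1.770000, 2.250000]
step 3: m = 2.010000, f(m) = -3.171499 < 0 → root in [2.010000, 2.250000]

[2.0100, 2.2500]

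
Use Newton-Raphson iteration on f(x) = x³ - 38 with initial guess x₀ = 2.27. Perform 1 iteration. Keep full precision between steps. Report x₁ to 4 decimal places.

3.9715

f'(x) = 3x²
x_0 = 2.270000: f = -26.302917, f' = 15.458700 → x_1 = 2.270000 - (-26.302917)/(15.458700) = 3.971496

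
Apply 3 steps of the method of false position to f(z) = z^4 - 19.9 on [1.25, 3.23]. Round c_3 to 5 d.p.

f(1.250000) = -17.458594, f(3.230000) = 88.945402
step 1: c = 1.574875, f(c) = -13.748450 < 0 → new bracket [1.574875, 3.230000]
step 2: c = 1.796460, f(c) = -9.484738 < 0 → new bracket [1.796460, 3.230000]
step 3: c = 1.934596, f(c) = -5.892482 < 0 → new bracket [1.934596, 3.230000]

1.93460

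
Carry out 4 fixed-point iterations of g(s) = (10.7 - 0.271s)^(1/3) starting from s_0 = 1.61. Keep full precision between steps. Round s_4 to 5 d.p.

s_1 = g(1.610000) = 2.173207
s_2 = g(2.173207) = 2.162381
s_3 = g(2.162381) = 2.162590
s_4 = g(2.162590) = 2.162586

2.16259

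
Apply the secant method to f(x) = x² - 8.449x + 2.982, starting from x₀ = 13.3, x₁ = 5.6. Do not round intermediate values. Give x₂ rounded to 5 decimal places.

f(x_0) = 67.500300, f(x_1) = -12.972400
x_2 = 5.600000 - (-12.972400)·(5.600000 - 13.300000)/(-12.972400 - (67.500300)) = 6.841259; f(x_2) = -8.016971

6.84126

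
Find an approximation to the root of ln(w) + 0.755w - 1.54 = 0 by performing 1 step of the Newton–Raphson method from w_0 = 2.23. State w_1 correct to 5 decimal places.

f'(w) = 1/w + 0.755
w_0 = 2.230000: f = 0.945652, f' = 1.203430 → w_1 = 2.230000 - (0.945652)/(1.203430) = 1.444203

1.44420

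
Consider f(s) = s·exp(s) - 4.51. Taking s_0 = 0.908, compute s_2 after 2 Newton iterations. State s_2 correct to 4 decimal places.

1.2777

Newton update: s ← s − f(s)/f'(s).
f'(s) = (s + 1)·exp(s)
s_0 = 0.908000: f = -2.258742, f' = 4.730617 → s_1 = 0.908000 - (-2.258742)/(4.730617) = 1.385473
s_1 = 1.385473: f = 1.027343, f' = 9.534059 → s_2 = 1.385473 - (1.027343)/(9.534059) = 1.277718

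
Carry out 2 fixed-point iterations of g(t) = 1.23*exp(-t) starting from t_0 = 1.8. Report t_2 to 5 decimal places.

1.00370

t_1 = g(1.800000) = 0.203318
t_2 = g(0.203318) = 1.003703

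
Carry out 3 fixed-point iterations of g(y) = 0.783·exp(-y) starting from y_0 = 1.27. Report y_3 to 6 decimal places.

y_1 = g(1.270000) = 0.219891
y_2 = g(0.219891) = 0.628441
y_3 = g(0.628441) = 0.417670

0.417670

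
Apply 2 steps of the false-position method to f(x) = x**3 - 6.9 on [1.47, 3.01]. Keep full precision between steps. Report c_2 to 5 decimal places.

1.82000

f(1.470000) = -3.723477, f(3.010000) = 20.370901
step 1: c = 1.707987, f(c) = -1.917425 < 0 → new bracket [1.707987, 3.010000]
step 2: c = 1.819997, f(c) = -0.871461 < 0 → new bracket [1.819997, 3.010000]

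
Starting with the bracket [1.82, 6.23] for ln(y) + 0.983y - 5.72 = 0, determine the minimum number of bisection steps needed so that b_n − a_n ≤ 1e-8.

Initial width b − a = 6.23 − 1.82 = 4.410000.
After n steps the width is (b−a)/2^n; need (b−a)/2^n ≤ 1e-8.
So n ≥ log₂(4.410000/1e-8) = log₂(441000000.0000) ≈ 28.7162.
Hence n = 29.

29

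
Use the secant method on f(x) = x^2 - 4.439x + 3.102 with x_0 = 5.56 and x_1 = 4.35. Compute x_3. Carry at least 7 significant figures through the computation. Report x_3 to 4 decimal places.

3.6289

Secant update: x_(k+1) = x_k − f(x_k)·(x_k − x_(k-1))/(f(x_k) − f(x_(k-1))).
f(x_0) = 9.334760, f(x_1) = 2.714850
x_2 = 4.350000 - (2.714850)·(4.350000 - 5.560000)/(2.714850 - (9.334760)) = 3.853774; f(x_2) = 0.846673
x_3 = 3.853774 - (0.846673)·(3.853774 - 4.350000)/(0.846673 - (2.714850)) = 3.628881; f(x_3) = 0.162175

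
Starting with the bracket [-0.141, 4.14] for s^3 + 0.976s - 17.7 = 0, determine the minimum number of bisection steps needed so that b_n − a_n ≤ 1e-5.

Initial width b − a = 4.14 − -0.141 = 4.281000.
After n steps the width is (b−a)/2^n; need (b−a)/2^n ≤ 1e-5.
So n ≥ log₂(4.281000/1e-5) = log₂(428100.0000) ≈ 18.7076.
Hence n = 19.

19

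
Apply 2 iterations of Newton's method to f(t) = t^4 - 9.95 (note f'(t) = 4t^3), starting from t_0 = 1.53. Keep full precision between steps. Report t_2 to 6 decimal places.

t_0 = 1.530000: f = -4.470187, f' = 14.326308 → t_1 = 1.530000 - (-4.470187)/(14.326308) = 1.842026
t_1 = 1.842026: f = 1.562866, f' = 25.000436 → t_2 = 1.842026 - (1.562866)/(25.000436) = 1.779513

1.779513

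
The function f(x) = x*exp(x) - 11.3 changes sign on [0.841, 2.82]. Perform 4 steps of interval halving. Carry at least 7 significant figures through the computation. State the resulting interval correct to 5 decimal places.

f(0.841000) = -9.349986, f(2.820000) = 36.010719 (opposite signs)
step 1: m = 1.830500, f(m) = 0.116837 > 0 → root in [0.841000, 1.830500]
step 2: m = 1.335750, f(m) = -6.220347 < 0 → root in [1.335750, 1.830500]
step 3: m = 1.583125, f(m) = -3.589942 < 0 → root in [1.583125, 1.830500]
step 4: m = 1.706812, f(m) = -1.893132 < 0 → root in [1.706812, 1.830500]

[1.70681, 1.83050]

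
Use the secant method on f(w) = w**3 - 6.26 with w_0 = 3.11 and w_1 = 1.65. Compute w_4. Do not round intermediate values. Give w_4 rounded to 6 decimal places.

f(w_0) = 23.820231, f(w_1) = -1.767875
w_2 = 1.650000 - (-1.767875)·(1.650000 - 3.110000)/(-1.767875 - (23.820231)) = 1.750871; f(w_2) = -0.892619
w_3 = 1.750871 - (-0.892619)·(1.750871 - 1.650000)/(-0.892619 - (-1.767875)) = 1.853743; f(w_3) = 0.110134
w_4 = 1.853743 - (0.110134)·(1.853743 - 1.750871)/(0.110134 - (-0.892619)) = 1.842444; f(w_4) = -0.005636

1.842444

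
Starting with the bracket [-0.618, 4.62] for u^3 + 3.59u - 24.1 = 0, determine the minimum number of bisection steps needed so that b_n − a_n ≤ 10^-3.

13

Initial width b − a = 4.62 − -0.618 = 5.238000.
After n steps the width is (b−a)/2^n; need (b−a)/2^n ≤ 10^-3.
So n ≥ log₂(5.238000/10^-3) = log₂(5238.0000) ≈ 12.3548.
Hence n = 13.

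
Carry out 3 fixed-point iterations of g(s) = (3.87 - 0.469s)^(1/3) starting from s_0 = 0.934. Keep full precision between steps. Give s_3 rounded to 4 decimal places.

1.4708

s_1 = g(0.934000) = 1.508391
s_2 = g(1.508391) = 1.467844
s_3 = g(1.467844) = 1.470780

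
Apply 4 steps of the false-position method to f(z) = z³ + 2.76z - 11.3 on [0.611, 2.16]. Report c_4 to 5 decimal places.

1.83896

False-position update: c = (a·f(b) − b·f(a))/(f(b) − f(a)); replace the endpoint whose sign matches f(c).
f(0.611000) = -9.385541, f(2.160000) = 4.739296
step 1: c = 1.640265, f(c) = -2.359784 < 0 → new bracket [1.640265, 2.160000]
step 2: c = 1.813029, f(c) = -0.336483 < 0 → new bracket [1.813029, 2.160000]
step 3: c = 1.836030, f(c) = -0.043288 < 0 → new bracket [1.836030, 2.160000]
step 4: c = 1.838962, f(c) = -0.005493 < 0 → new bracket [1.838962, 2.160000]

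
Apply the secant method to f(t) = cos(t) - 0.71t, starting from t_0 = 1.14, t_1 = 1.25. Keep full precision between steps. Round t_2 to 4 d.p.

0.9011

f(t_0) = -0.391805, f(t_1) = -0.572178
t_2 = 1.250000 - (-0.572178)·(1.250000 - 1.140000)/(-0.572178 - (-0.391805)) = 0.901057; f(t_2) = -0.018969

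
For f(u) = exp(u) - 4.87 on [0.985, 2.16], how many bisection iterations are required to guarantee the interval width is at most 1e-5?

17

Initial width b − a = 2.16 − 0.985 = 1.175000.
After n steps the width is (b−a)/2^n; need (b−a)/2^n ≤ 1e-5.
So n ≥ log₂(1.175000/1e-5) = log₂(117500.0000) ≈ 16.8423.
Hence n = 17.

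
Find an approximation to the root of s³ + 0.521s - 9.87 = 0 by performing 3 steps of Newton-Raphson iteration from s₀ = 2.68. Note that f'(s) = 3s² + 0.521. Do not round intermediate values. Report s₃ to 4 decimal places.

2.0642

Newton update: s ← s − f(s)/f'(s).
s_0 = 2.680000: f = 10.775112, f' = 22.068200 → s_1 = 2.680000 - (10.775112)/(22.068200) = 2.191736
s_1 = 2.191736: f = 1.800348, f' = 14.932117 → s_2 = 2.191736 - (1.800348)/(14.932117) = 2.071167
s_2 = 2.071167: f = 0.093830, f' = 13.390197 → s_3 = 2.071167 - (0.093830)/(13.390197) = 2.064160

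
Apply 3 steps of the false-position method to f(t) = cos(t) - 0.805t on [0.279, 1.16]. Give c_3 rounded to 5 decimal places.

f(0.279000) = 0.736736, f(1.160000) = -0.534460
step 1: c = 0.789593, f(c) = 0.068511 > 0 → new bracket [0.789593, 1.160000]
step 2: c = 0.831680, f(c) = 0.004133 > 0 → new bracket [0.831680, 1.160000]
step 3: c = 0.834199, f(c) = 0.000241 > 0 → new bracket [0.834199, 1.160000]

0.83420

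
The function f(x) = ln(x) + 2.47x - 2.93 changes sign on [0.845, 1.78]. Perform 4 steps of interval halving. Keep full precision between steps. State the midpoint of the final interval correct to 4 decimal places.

1.1080

f(0.845000) = -1.011269, f(1.780000) = 2.043213 (opposite signs)
step 1: m = 1.312500, f(m) = 0.583809 > 0 → root in [0.845000, 1.312500]
step 2: m = 1.078750, f(m) = -0.189685 < 0 → root in [1.078750, 1.312500]
step 3: m = 1.195625, f(m) = 0.201863 > 0 → root in [1.078750, 1.195625]
step 4: m = 1.137188, f(m) = 0.007411 > 0 → root in [1.078750, 1.137188]
Midpoint of [1.078750, 1.137188] = 1.107969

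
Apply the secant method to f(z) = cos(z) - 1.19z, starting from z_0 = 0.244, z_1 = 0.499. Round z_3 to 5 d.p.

f(z_0) = 0.680019, f(z_1) = 0.284252
z_2 = 0.499000 - (0.284252)·(0.499000 - 0.244000)/(0.284252 - (0.680019)) = 0.682148; f(z_2) = -0.035536
z_3 = 0.682148 - (-0.035536)·(0.682148 - 0.499000)/(-0.035536 - (0.284252)) = 0.661796; f(z_3) = 0.001353

0.66180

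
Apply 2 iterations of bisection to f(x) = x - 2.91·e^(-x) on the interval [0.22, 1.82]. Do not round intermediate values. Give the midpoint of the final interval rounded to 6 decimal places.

f(0.220000) = -2.115330, f(1.820000) = 1.348505 (opposite signs)
step 1: m = 1.020000, f(m) = -0.029331 < 0 → root in [1.020000, 1.820000]
step 2: m = 1.420000, f(m) = 0.716612 > 0 → root in [1.020000, 1.420000]
Midpoint of [1.020000, 1.420000] = 1.220000

1.220000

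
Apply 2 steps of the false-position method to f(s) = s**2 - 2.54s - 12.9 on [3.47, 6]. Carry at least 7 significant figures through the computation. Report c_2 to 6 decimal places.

5.055947

False-position update: c = (a·f(b) − b·f(a))/(f(b) − f(a)); replace the endpoint whose sign matches f(c).
f(3.470000) = -9.672900, f(6.000000) = 7.860000
step 1: c = 4.865801, f(c) = -1.583116 < 0 → new bracket [4.865801, 6.000000]
step 2: c = 5.055947, f(c) = -0.179508 < 0 → new bracket [5.055947, 6.000000]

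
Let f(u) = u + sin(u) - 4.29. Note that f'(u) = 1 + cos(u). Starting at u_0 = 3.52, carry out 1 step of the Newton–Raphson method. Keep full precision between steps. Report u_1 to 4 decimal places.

19.6261

Newton update: u ← u − f(u)/f'(u).
u_0 = 3.520000: f = -1.139441, f' = 0.070746 → u_1 = 3.520000 - (-1.139441)/(0.070746) = 19.626130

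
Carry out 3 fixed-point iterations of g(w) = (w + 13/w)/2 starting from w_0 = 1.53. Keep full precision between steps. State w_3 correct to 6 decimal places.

w_1 = g(1.530000) = 5.013366
w_2 = g(5.013366) = 3.803217
w_3 = g(3.803217) = 3.610688

3.610688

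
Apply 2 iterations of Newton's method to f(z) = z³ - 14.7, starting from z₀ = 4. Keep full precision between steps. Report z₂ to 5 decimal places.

f'(z) = 3z²
z_0 = 4.000000: f = 49.300000, f' = 48.000000 → z_1 = 4.000000 - (49.300000)/(48.000000) = 2.972917
z_1 = 2.972917: f = 11.575332, f' = 26.514701 → z_2 = 2.972917 - (11.575332)/(26.514701) = 2.536354

2.53635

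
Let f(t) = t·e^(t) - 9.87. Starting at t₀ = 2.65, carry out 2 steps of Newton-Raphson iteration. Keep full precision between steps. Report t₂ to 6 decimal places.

Newton update: t ← t − f(t)/f'(t).
f'(t) = (t + 1)·e^(t)
t_0 = 2.650000: f = 27.638202, f' = 51.662241 → t_1 = 2.650000 - (27.638202)/(51.662241) = 2.115021
t_1 = 2.115021: f = 7.663022, f' = 25.822784 → t_2 = 2.115021 - (7.663022)/(25.822784) = 1.818267

1.818267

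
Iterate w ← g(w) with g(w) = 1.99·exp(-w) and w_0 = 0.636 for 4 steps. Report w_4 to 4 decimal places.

w_1 = g(0.636000) = 1.053518
w_2 = g(1.053518) = 0.693931
w_3 = g(0.693931) = 0.994221
w_4 = g(0.994221) = 0.736323

0.7363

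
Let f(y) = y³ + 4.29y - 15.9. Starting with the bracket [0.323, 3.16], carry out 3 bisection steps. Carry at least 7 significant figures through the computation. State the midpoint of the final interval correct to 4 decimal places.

f(0.323000) = -14.480632, f(3.160000) = 29.210896 (opposite signs)
step 1: m = 1.741500, f(m) = -3.147305 < 0 → root in [1.741500, 3.160000]
step 2: m = 2.450750, f(m) = 9.333352 > 0 → root in [1.741500, 2.450750]
step 3: m = 2.096125, f(m) = 2.302205 > 0 → root in [1.741500, 2.096125]
Midpoint of [1.741500, 2.096125] = 1.918813

1.9188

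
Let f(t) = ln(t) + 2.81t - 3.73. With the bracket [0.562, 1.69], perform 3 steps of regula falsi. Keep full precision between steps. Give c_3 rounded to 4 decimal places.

f(0.562000) = -2.727033, f(1.690000) = 1.543629
step 1: c = 1.282285, f(c) = 0.121864 > 0 → new bracket [0.562000, 1.282285]
step 2: c = 1.251474, f(c) = 0.010964 > 0 → new bracket [0.562000, 1.251474]
step 3: c = 1.248713, f(c) = 0.000997 > 0 → new bracket [0.562000, 1.248713]

1.2487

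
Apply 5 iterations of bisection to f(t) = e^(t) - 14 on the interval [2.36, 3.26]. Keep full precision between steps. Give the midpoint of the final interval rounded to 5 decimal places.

2.62719

f(2.360000) = -3.409049, f(3.260000) = 12.049537 (opposite signs)
step 1: m = 2.810000, f(m) = 2.609918 > 0 → root in [2.360000, 2.810000]
step 2: m = 2.585000, f(m) = -0.736711 < 0 → root in [2.585000, 2.810000]
step 3: m = 2.697500, f(m) = 0.842579 > 0 → root in [2.585000, 2.697500]
step 4: m = 2.641250, f(m) = 0.030731 > 0 → root in [2.585000, 2.641250]
step 5: m = 2.613125, f(m) = -0.358386 < 0 → root in [2.613125, 2.641250]
Midpoint of [2.613125, 2.641250] = 2.627187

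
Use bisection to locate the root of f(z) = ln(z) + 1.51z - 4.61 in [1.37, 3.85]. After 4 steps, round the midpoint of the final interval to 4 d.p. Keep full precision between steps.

f(1.370000) = -2.226489, f(3.850000) = 2.551573 (opposite signs)
step 1: m = 2.610000, f(m) = 0.290450 > 0 → root in [1.370000, 2.610000]
step 2: m = 1.990000, f(m) = -0.916965 < 0 → root in [1.990000, 2.610000]
step 3: m = 2.300000, f(m) = -0.304091 < 0 → root in [2.300000, 2.610000]
step 4: m = 2.455000, f(m) = -0.004823 < 0 → root in [2.455000, 2.610000]
Midpoint of [2.455000, 2.610000] = 2.532500

2.5325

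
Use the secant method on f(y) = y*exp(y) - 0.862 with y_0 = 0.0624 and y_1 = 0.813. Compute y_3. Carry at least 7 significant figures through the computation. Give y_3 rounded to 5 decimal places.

f(y_0) = -0.795582, f(y_1) = 0.971040
y_2 = 0.813000 - (0.971040)·(0.813000 - 0.062400)/(0.971040 - (-0.795582)) = 0.400426; f(y_2) = -0.264380
y_3 = 0.400426 - (-0.264380)·(0.400426 - 0.813000)/(-0.264380 - (0.971040)) = 0.488717; f(y_3) = -0.065283

0.48872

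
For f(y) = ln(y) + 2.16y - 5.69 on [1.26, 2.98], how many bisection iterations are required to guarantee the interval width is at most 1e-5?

18

Initial width b − a = 2.98 − 1.26 = 1.720000.
After n steps the width is (b−a)/2^n; need (b−a)/2^n ≤ 1e-5.
So n ≥ log₂(1.720000/1e-5) = log₂(172000.0000) ≈ 17.3920.
Hence n = 18.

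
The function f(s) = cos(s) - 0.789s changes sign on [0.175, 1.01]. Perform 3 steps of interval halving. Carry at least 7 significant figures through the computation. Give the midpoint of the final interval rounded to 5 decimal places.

f(0.175000) = 0.846652, f(1.010000) = -0.265029 (opposite signs)
step 1: m = 0.592500, f(m) = 0.362065 > 0 → root in [0.592500, 1.010000]
step 2: m = 0.801250, f(m) = 0.063623 > 0 → root in [0.801250, 1.010000]
step 3: m = 0.905625, f(m) = -0.097344 < 0 → root in [0.801250, 0.905625]
Midpoint of [0.801250, 0.905625] = 0.853438

0.85344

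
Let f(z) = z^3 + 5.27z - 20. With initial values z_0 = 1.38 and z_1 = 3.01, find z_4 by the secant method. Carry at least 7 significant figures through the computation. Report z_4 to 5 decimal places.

2.08638

f(z_0) = -10.099328, f(z_1) = 23.133601
z_2 = 3.010000 - (23.133601)·(3.010000 - 1.380000)/(23.133601 - (-10.099328)) = 1.875349; f(z_2) = -3.521429
z_3 = 1.875349 - (-3.521429)·(1.875349 - 3.010000)/(-3.521429 - (23.133601)) = 2.025249; f(z_3) = -1.020103
z_4 = 2.025249 - (-1.020103)·(2.025249 - 1.875349)/(-1.020103 - (-3.521429)) = 2.086382; f(z_4) = 0.077239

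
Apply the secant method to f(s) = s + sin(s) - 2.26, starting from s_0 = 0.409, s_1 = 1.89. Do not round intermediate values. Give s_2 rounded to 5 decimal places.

1.46781

f(s_0) = -1.453308, f(s_1) = 0.579486
s_2 = 1.890000 - (0.579486)·(1.890000 - 0.409000)/(0.579486 - (-1.453308)) = 1.467813; f(s_2) = 0.202515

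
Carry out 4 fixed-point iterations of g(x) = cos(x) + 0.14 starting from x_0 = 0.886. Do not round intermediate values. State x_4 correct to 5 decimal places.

x_1 = g(0.886000) = 0.772515
x_2 = g(0.772515) = 0.856157
x_3 = g(0.856157) = 0.795345
x_4 = g(0.795345) = 0.840039

0.84004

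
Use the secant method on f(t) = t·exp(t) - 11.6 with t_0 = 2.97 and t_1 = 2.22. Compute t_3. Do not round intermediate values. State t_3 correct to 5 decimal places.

1.88573

Secant update: t_(k+1) = t_k − f(t_k)·(t_k − t_(k-1))/(f(t_k) − f(t_(k-1))).
f(t_0) = 46.291001, f(t_1) = 8.840275
t_2 = 2.220000 - (8.840275)·(2.220000 - 2.970000)/(8.840275 - (46.291001)) = 2.042962; f(t_2) = 4.158227
t_3 = 2.042962 - (4.158227)·(2.042962 - 2.220000)/(4.158227 - (8.840275)) = 1.885731; f(t_3) = 0.829167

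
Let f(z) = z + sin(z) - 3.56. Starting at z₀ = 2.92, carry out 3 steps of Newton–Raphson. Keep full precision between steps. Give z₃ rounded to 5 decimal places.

f'(z) = 1 + cos(z)
z_0 = 2.920000: f = -0.420216, f' = 0.024451 → z_1 = 2.920000 - (-0.420216)/(0.024451) = 20.105814
z_1 = 20.105814: f = 17.496753, f' = 1.309378 → z_2 = 20.105814 - (17.496753)/(1.309378) = 6.743166
z_2 = 6.743166: f = 3.627096, f' = 1.896061 → z_3 = 6.743166 - (3.627096)/(1.896061) = 4.830202

4.83020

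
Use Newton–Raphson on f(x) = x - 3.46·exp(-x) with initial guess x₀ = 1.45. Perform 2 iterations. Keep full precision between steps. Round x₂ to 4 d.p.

Newton update: x ← x − f(x)/f'(x).
f'(x) = 1 + 3.46·exp(-x)
x_0 = 1.450000: f = 0.638387, f' = 1.811613 → x_1 = 1.450000 - (0.638387)/(1.811613) = 1.097614
x_1 = 1.097614: f = -0.056871, f' = 2.154485 → x_2 = 1.097614 - (-0.056871)/(2.154485) = 1.124011

1.1240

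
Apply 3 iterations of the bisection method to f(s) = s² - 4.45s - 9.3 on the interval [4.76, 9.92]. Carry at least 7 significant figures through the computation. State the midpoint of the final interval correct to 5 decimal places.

5.72750

f(4.760000) = -7.824400, f(9.920000) = 44.962400 (opposite signs)
step 1: m = 7.340000, f(m) = 11.912600 > 0 → root in [4.760000, 7.340000]
step 2: m = 6.050000, f(m) = 0.380000 > 0 → root in [4.760000, 6.050000]
step 3: m = 5.405000, f(m) = -4.138225 < 0 → root in [5.405000, 6.050000]
Midpoint of [5.405000, 6.050000] = 5.727500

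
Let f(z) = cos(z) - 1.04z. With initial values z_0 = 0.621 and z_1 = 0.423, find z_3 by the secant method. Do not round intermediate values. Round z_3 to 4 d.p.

0.7211

f(z_0) = 0.167457, f(z_1) = 0.471942
z_2 = 0.423000 - (0.471942)·(0.423000 - 0.621000)/(0.471942 - (0.167457)) = 0.729894; f(z_2) = -0.013844
z_3 = 0.729894 - (-0.013844)·(0.729894 - 0.423000)/(-0.013844 - (0.471942)) = 0.721148; f(z_3) = 0.001055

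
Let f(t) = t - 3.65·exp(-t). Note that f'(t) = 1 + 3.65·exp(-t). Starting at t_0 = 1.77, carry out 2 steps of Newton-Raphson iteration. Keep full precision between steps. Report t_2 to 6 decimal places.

t_0 = 1.770000: f = 1.148285, f' = 1.621715 → t_1 = 1.770000 - (1.148285)/(1.621715) = 1.061932
t_1 = 1.061932: f = -0.200191, f' = 2.262123 → t_2 = 1.061932 - (-0.200191)/(2.262123) = 1.150429

1.150429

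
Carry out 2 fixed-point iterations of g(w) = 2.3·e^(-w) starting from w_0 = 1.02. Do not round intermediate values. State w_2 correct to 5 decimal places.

1.00355

w_1 = g(1.020000) = 0.829368
w_2 = g(0.829368) = 1.003547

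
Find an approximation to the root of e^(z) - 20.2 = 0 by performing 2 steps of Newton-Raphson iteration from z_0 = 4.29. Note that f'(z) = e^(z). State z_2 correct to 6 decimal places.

Newton update: z ← z − f(z)/f'(z).
z_0 = 4.290000: f = 52.766468, f' = 72.966468 → z_1 = 4.290000 - (52.766468)/(72.966468) = 3.566839
z_1 = 3.566839: f = 15.204520, f' = 35.404520 → z_2 = 3.566839 - (15.204520)/(35.404520) = 3.137388

3.137388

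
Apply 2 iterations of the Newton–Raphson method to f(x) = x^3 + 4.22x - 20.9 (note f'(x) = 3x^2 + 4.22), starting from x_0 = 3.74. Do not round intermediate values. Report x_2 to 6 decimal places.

2.314366

x_0 = 3.740000: f = 47.196424, f' = 46.182800 → x_1 = 3.740000 - (47.196424)/(46.182800) = 2.718052
x_1 = 2.718052: f = 10.650620, f' = 26.383419 → x_2 = 2.718052 - (10.650620)/(26.383419) = 2.314366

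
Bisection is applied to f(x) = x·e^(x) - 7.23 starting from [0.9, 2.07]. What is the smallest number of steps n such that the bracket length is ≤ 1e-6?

21

Initial width b − a = 2.07 − 0.9 = 1.170000.
After n steps the width is (b−a)/2^n; need (b−a)/2^n ≤ 1e-6.
So n ≥ log₂(1.170000/1e-6) = log₂(1170000.0000) ≈ 20.1581.
Hence n = 21.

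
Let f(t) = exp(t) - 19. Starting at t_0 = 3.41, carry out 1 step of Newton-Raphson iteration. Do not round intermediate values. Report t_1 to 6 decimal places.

Newton update: t ← t − f(t)/f'(t).
f'(t) = exp(t)
t_0 = 3.410000: f = 11.265244, f' = 30.265244 → t_1 = 3.410000 - (11.265244)/(30.265244) = 3.037783

3.037783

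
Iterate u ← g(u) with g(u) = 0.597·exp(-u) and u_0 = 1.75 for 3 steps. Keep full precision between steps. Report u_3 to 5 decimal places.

0.34854

u_1 = g(1.750000) = 0.103743
u_2 = g(0.103743) = 0.538170
u_3 = g(0.538170) = 0.348538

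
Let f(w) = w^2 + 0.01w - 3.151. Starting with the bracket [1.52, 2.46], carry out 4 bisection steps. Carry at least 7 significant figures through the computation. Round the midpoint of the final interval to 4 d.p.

f(1.520000) = -0.825400, f(2.460000) = 2.925200 (opposite signs)
step 1: m = 1.990000, f(m) = 0.829000 > 0 → root in [1.520000, 1.990000]
step 2: m = 1.755000, f(m) = -0.053425 < 0 → root in [1.755000, 1.990000]
step 3: m = 1.872500, f(m) = 0.373981 > 0 → root in [1.755000, 1.872500]
step 4: m = 1.813750, f(m) = 0.156827 > 0 → root in [1.755000, 1.813750]
Midpoint of [1.755000, 1.813750] = 1.784375

1.7844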